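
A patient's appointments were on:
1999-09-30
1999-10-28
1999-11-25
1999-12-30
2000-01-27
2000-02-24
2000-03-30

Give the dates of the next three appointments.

2000-04-27, 2000-05-25, 2000-06-29

These are Thursdays with 28, 28, 35, 28, 28, 35-day gaps.
Each is the final Thursday of its month — 1999-09-30 is past the 28th, so '4th Thursday' doesn't fit.
Last Thursday of April 2000: 2000-04-27.
May 2000 ends with Thursday 2000-05-25.
June 2000 ends with Thursday 2000-06-29.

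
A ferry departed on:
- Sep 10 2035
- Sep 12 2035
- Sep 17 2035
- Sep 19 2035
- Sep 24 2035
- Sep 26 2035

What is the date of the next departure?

Gaps: 2, 5, 2, 5, 2 days — not constant, but cyclic with period 2.
The events fall on every Monday and Wednesday.
Next Monday: Oct 1 2035.

Oct 1 2035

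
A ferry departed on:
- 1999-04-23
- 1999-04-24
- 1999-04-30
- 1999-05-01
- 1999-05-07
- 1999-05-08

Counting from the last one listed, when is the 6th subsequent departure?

1999-05-29

Every event lands on a Friday or Saturday (gaps cycle 1, 6, 1, 6, 1).
So the schedule is: every Friday and Saturday.
Next Friday: 1999-05-14.
Next Saturday: 1999-05-15.
The following Friday is 1999-05-21.
Next Saturday: 1999-05-22.
Next Friday: 1999-05-28.
The following Saturday is 1999-05-29.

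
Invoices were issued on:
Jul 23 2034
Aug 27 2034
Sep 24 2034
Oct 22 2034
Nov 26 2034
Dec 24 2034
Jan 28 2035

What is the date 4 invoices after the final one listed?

May 27 2035

Gaps: 35, 28, 28, 35, 28, 35 days — a mix of 28 and 35. Every date is a Sunday.
Each is the 4th Sunday of its month.
February 2035 — 4th Sunday is Feb 25 2035.
4th Sunday of March 2035: Mar 25 2035.
4th Sunday of April 2035: Apr 22 2035.
May 2035 — 4th Sunday is May 27 2035.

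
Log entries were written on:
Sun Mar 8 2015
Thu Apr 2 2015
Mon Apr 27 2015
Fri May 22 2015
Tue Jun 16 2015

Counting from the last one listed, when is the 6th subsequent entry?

The spacing is 25, 25, 25, 25 days — always 25 days.
Tue Jun 16 2015 + 25 days = Sat Jul 11 2015.
Sat Jul 11 2015 + 25 days = Wed Aug 5 2015.
Wed Aug 5 2015 + 25 days = Sun Aug 30 2015.
Sun Aug 30 2015 + 25 days = Thu Sep 24 2015.
Thu Sep 24 2015 + 25 days = Mon Oct 19 2015.
Mon Oct 19 2015 + 25 days = Fri Nov 13 2015.

Fri Nov 13 2015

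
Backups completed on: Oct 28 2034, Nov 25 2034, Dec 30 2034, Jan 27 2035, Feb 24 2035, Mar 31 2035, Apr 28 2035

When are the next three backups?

May 26 2035, Jun 30 2035, Jul 28 2035

All Saturdays; the gaps (28, 35, 28, 28, 35, 28) vary with month length.
This is the last Saturday of each month.
May 2035 ends with Saturday May 26 2035.
Last Saturday of June 2035: Jun 30 2035.
July 2035 ends with Saturday Jul 28 2035.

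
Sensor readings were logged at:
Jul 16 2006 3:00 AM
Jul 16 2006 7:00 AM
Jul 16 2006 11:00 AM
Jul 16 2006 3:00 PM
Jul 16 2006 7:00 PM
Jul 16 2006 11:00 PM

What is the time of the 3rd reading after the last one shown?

Spacing: 4, 4, 4, 4, 4 h — constant 4 h.
Jul 16 2006 11:00 PM + 4 h = Jul 17 2006 3:00 AM.
Jul 17 2006 3:00 AM + 4 h = Jul 17 2006 7:00 AM.
Jul 17 2006 7:00 AM + 4 h = Jul 17 2006 11:00 AM.

Jul 17 2006 11:00 AM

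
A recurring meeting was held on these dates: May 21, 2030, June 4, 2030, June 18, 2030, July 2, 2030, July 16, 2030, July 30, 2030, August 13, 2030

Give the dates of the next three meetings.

Every event comes 14 days after the last (14, 14, 14, 14, 14, 14).
August 13, 2030 + 14 days = August 27, 2030.
August 27, 2030 + 14 days = September 10, 2030.
September 10, 2030 + 14 days = September 24, 2030.

August 27, 2030; September 10, 2030; September 24, 2030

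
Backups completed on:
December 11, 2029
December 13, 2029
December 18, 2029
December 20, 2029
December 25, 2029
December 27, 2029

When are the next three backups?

Every event lands on a Tuesday or Thursday (gaps cycle 2, 5, 2, 5, 2).
So the schedule is: every Tuesday and Thursday.
Next Tuesday: January 1, 2030.
The following Thursday is January 3, 2030.
Next Tuesday: January 8, 2030.

January 1, 2030; January 3, 2030; January 8, 2030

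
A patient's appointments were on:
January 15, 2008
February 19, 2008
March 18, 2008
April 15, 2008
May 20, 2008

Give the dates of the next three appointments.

These are Tuesdays at 28- or 35-day spacing (35, 28, 28, 35).
The pattern: 3rd Tuesday of the month.
3rd Tuesday of June 2008: June 17, 2008.
July 2008 — 3rd Tuesday is July 15, 2008.
3rd Tuesday of August 2008: August 19, 2008.

June 17, 2008; July 15, 2008; August 19, 2008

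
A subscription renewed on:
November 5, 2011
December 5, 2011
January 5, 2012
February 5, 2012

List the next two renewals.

March 5, 2012; April 5, 2012

Each date is the 5th; the gaps (30, 31, 31) track the month lengths.
The rule is the 5th of each month.
March 2012: March 5, 2012.
April 2012: April 5, 2012.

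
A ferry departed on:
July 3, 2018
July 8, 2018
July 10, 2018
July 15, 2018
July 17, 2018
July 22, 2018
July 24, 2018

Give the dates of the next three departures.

Every event lands on a Tuesday or Sunday (gaps cycle 5, 2, 5, 2, 5, 2).
So the schedule is: every Tuesday and Sunday.
Next Sunday: July 29, 2018.
The following Tuesday is July 31, 2018.
Next Sunday: August 5, 2018.

July 29, 2018; July 31, 2018; August 5, 2018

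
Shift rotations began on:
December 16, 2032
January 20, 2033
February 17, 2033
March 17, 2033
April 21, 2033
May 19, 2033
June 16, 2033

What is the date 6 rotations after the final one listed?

December 15, 2033

All dates are Thursdays, 35, 28, 28, 35, 28, 28 days apart.
Specifically, the 3rd Thursday of each month.
3rd Thursday of July 2033: July 21, 2033.
August 2033 — 3rd Thursday is August 18, 2033.
September 2033 — 3rd Thursday is September 15, 2033.
3rd Thursday of October 2033: October 20, 2033.
3rd Thursday of November 2033: November 17, 2033.
December 2033 — 3rd Thursday is December 15, 2033.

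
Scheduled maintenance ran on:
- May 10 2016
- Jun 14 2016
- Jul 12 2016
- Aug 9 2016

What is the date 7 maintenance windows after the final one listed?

Mar 14 2017

Gaps: 35, 28, 28 days — a mix of 28 and 35. Every date is a Tuesday.
Each is the 2nd Tuesday of its month.
2nd Tuesday of September 2016: Sep 13 2016.
2nd Tuesday of October 2016: Oct 11 2016.
November 2016 — 2nd Tuesday is Nov 8 2016.
December 2016 — 2nd Tuesday is Dec 13 2016.
2nd Tuesday of January 2017: Jan 10 2017.
February 2017 — 2nd Tuesday is Feb 14 2017.
March 2017 — 2nd Tuesday is Mar 14 2017.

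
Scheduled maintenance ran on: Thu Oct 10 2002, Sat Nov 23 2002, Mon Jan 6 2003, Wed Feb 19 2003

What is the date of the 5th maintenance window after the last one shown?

Sat Sep 27 2003

Gaps between consecutive events: 44, 44, 44 days — a constant 44-day interval.
Wed Feb 19 2003 + 44 days = Fri Apr 4 2003.
Fri Apr 4 2003 + 44 days = Sun May 18 2003.
Sun May 18 2003 + 44 days = Tue Jul 1 2003.
Tue Jul 1 2003 + 44 days = Thu Aug 14 2003.
Thu Aug 14 2003 + 44 days = Sat Sep 27 2003.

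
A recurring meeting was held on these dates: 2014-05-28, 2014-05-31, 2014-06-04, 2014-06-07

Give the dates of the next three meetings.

2014-06-11, 2014-06-14, 2014-06-18

The gap pattern 3, 4, 3 repeats every 2 events.
These are the Wednesdays and Saturdays of each week.
Next Wednesday: 2014-06-11.
The following Saturday is 2014-06-14.
Next Wednesday: 2014-06-18.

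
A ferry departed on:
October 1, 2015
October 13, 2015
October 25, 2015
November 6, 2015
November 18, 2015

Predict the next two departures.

The spacing is 12, 12, 12, 12 days — always 12 days.
November 18, 2015 + 12 days = November 30, 2015.
November 30, 2015 + 12 days = December 12, 2015.

November 30, 2015; December 12, 2015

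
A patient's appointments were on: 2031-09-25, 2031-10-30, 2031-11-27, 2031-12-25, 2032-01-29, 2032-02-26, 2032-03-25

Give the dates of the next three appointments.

All Thursdays; the gaps (35, 28, 28, 35, 28, 28) vary with month length.
This is the last Thursday of each month.
Last Thursday of April 2032: 2032-04-29.
Last Thursday of May 2032: 2032-05-27.
Last Thursday of June 2032: 2032-06-24.

2032-04-29, 2032-05-27, 2032-06-24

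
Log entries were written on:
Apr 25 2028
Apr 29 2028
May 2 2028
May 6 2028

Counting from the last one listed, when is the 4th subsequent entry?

May 20 2028

Gaps: 4, 3, 4 days — not constant, but cyclic with period 2.
The events fall on every Tuesday and Saturday.
The following Tuesday is May 9 2028.
The following Saturday is May 13 2028.
Next Tuesday: May 16 2028.
Next Saturday: May 20 2028.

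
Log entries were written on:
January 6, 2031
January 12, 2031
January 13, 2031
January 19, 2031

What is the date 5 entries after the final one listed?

February 3, 2031

Gaps: 6, 1, 6 days — not constant, but cyclic with period 2.
The events fall on every Monday and Sunday.
The following Monday is January 20, 2031.
Next Sunday: January 26, 2031.
The following Monday is January 27, 2031.
Next Sunday: February 2, 2031.
Next Monday: February 3, 2031.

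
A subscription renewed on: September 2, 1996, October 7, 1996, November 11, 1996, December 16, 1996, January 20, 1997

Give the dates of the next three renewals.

Gaps between consecutive events: 35, 35, 35, 35 days — a constant 35-day interval.
January 20, 1997 + 35 days = February 24, 1997.
February 24, 1997 + 35 days = March 31, 1997.
March 31, 1997 + 35 days = May 5, 1997.

February 24, 1997; March 31, 1997; May 5, 1997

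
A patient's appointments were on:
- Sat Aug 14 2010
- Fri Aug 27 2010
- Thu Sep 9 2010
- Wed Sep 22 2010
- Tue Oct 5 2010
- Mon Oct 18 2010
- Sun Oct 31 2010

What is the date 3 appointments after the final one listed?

The spacing is 13, 13, 13, 13, 13, 13 days — always 13 days.
Sun Oct 31 2010 + 13 days = Sat Nov 13 2010.
Sat Nov 13 2010 + 13 days = Fri Nov 26 2010.
Fri Nov 26 2010 + 13 days = Thu Dec 9 2010.

Thu Dec 9 2010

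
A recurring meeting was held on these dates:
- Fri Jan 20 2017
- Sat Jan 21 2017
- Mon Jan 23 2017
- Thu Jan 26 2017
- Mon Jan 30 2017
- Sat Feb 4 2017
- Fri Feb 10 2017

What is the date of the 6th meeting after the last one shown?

Sat Apr 8 2017

Gaps: 1, 2, 3, 4, 5, 6 days — each gap is 1 larger than the previous one.
Next gap: 7 days. Fri Feb 10 2017 + 7 days = Fri Feb 17 2017.
Next gap: 8 days. Fri Feb 17 2017 + 8 days = Sat Feb 25 2017.
Next gap: 9 days. Sat Feb 25 2017 + 9 days = Mon Mar 6 2017.
Next gap: 10 days. Mon Mar 6 2017 + 10 days = Thu Mar 16 2017.
Next gap: 11 days. Thu Mar 16 2017 + 11 days = Mon Mar 27 2017.
Next gap: 12 days. Mon Mar 27 2017 + 12 days = Sat Apr 8 2017.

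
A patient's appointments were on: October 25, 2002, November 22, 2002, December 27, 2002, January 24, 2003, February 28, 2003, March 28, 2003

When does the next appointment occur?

April 25, 2003

All dates are Fridays, 28, 35, 28, 35, 28 days apart.
Specifically, the 4th Friday of each month.
4th Friday of April 2003: April 25, 2003.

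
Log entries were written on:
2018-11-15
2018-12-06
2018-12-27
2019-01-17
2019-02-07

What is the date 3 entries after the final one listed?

Gaps between consecutive events: 21, 21, 21, 21 days — a constant 21-day interval.
2019-02-07 + 21 days = 2019-02-28.
2019-02-28 + 21 days = 2019-03-21.
2019-03-21 + 21 days = 2019-04-11.

2019-04-11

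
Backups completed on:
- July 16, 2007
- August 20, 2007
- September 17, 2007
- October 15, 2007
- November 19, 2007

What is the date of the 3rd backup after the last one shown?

These are Mondays at 28- or 35-day spacing (35, 28, 28, 35).
The pattern: 3rd Monday of the month.
3rd Monday of December 2007: December 17, 2007.
3rd Monday of January 2008: January 21, 2008.
February 2008 — 3rd Monday is February 18, 2008.

February 18, 2008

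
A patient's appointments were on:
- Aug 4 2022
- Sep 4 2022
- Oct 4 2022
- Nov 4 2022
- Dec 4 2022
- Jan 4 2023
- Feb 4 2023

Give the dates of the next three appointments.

Mar 4 2023, Apr 4 2023, May 4 2023

The day-of-month is always 4 (31, 30, 31, 30, 31, 31 days between events).
So this recurs on the 4th of each month.
Next: March 2023 → Mar 4 2023.
April 2023: Apr 4 2023.
Next: May 2023 → May 4 2023.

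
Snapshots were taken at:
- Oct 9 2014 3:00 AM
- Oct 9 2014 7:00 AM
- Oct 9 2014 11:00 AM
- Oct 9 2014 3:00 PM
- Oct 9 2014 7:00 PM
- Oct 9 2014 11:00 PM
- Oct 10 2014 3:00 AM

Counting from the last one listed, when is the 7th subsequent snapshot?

Oct 11 2014 7:00 AM

Spacing: 4, 4, 4, 4, 4, 4 h — constant 4 h.
Oct 10 2014 3:00 AM + 4 h = Oct 10 2014 7:00 AM.
Oct 10 2014 7:00 AM + 4 h = Oct 10 2014 11:00 AM.
Oct 10 2014 11:00 AM + 4 h = Oct 10 2014 3:00 PM.
Oct 10 2014 3:00 PM + 4 h = Oct 10 2014 7:00 PM.
Oct 10 2014 7:00 PM + 4 h = Oct 10 2014 11:00 PM.
Oct 10 2014 11:00 PM + 4 h = Oct 11 2014 3:00 AM.
Oct 11 2014 3:00 AM + 4 h = Oct 11 2014 7:00 AM.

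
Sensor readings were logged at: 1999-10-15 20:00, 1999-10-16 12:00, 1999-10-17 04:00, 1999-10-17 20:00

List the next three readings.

The interval is a steady 16 hours (16, 16, 16).
1999-10-17 20:00 + 16 h = 1999-10-18 12:00.
1999-10-18 12:00 + 16 h = 1999-10-19 04:00.
1999-10-19 04:00 + 16 h = 1999-10-19 20:00.

1999-10-18 12:00, 1999-10-19 04:00, 1999-10-19 20:00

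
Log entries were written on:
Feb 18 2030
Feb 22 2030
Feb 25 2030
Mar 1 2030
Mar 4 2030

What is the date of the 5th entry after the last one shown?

Mar 22 2030

The gap pattern 4, 3, 4, 3 repeats every 2 events.
These are the Mondays and Fridays of each week.
The following Friday is Mar 8 2030.
Next Monday: Mar 11 2030.
The following Friday is Mar 15 2030.
The following Monday is Mar 18 2030.
Next Friday: Mar 22 2030.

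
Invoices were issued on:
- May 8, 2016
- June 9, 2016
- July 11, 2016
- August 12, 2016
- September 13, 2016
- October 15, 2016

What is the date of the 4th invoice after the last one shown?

Every event comes 32 days after the last (32, 32, 32, 32, 32).
October 15, 2016 + 32 days = November 16, 2016.
November 16, 2016 + 32 days = December 18, 2016.
December 18, 2016 + 32 days = January 19, 2017.
January 19, 2017 + 32 days = February 20, 2017.

February 20, 2017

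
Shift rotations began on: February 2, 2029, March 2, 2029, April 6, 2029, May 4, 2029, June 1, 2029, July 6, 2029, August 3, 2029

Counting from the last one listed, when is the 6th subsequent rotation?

February 1, 2030

These are Fridays at 28- or 35-day spacing (28, 35, 28, 28, 35, 28).
The pattern: 1st Friday of the month.
September 2029 — 1st Friday is September 7, 2029.
October 2029 — 1st Friday is October 5, 2029.
November 2029 — 1st Friday is November 2, 2029.
1st Friday of December 2029: December 7, 2029.
1st Friday of January 2030: January 4, 2030.
February 2030 — 1st Friday is February 1, 2030.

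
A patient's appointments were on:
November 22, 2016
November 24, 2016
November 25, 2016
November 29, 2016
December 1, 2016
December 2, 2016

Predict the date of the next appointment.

December 6, 2016

Gaps: 2, 1, 4, 2, 1 days — not constant, but cyclic with period 3.
The events fall on every Tuesday, Thursday and Friday.
Next Tuesday: December 6, 2016.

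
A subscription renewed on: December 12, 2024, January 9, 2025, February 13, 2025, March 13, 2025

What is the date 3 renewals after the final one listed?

June 12, 2025

These are Thursdays at 28- or 35-day spacing (28, 35, 28).
The pattern: 2nd Thursday of the month.
April 2025 — 2nd Thursday is April 10, 2025.
May 2025 — 2nd Thursday is May 8, 2025.
2nd Thursday of June 2025: June 12, 2025.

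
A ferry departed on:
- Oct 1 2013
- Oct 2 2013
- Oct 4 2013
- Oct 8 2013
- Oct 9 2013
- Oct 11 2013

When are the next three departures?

Oct 15 2013, Oct 16 2013, Oct 18 2013

Gaps: 1, 2, 4, 1, 2 days — not constant, but cyclic with period 3.
The events fall on every Tuesday, Wednesday and Friday.
Next Tuesday: Oct 15 2013.
Next Wednesday: Oct 16 2013.
The following Friday is Oct 18 2013.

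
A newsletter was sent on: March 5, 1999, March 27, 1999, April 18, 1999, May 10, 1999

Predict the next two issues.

June 1, 1999; June 23, 1999

Gaps between consecutive events: 22, 22, 22 days — a constant 22-day interval.
May 10, 1999 + 22 days = June 1, 1999.
June 1, 1999 + 22 days = June 23, 1999.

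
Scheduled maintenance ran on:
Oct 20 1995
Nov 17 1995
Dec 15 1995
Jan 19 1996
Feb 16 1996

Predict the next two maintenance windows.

Mar 15 1996, Apr 19 1996

These are Fridays at 28- or 35-day spacing (28, 28, 35, 28).
The pattern: 3rd Friday of the month.
March 1996 — 3rd Friday is Mar 15 1996.
April 1996 — 3rd Friday is Apr 19 1996.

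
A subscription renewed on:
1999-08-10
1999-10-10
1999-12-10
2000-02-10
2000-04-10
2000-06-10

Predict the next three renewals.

2000-08-10, 2000-10-10, 2000-12-10

Gaps: 61, 61, 62, 60, 61 days — not constant. Every event is on the 10th of the month.
Pattern: the 10th of every 2 months.
Next: August 2000 → 2000-08-10.
Next: October 2000 → 2000-10-10.
Next: December 2000 → 2000-12-10.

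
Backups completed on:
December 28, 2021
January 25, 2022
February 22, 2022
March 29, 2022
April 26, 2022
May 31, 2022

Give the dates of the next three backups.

June 28, 2022; July 26, 2022; August 30, 2022

These are Tuesdays with 28, 28, 35, 28, 35-day gaps.
Each is the final Tuesday of its month — March 29, 2022 is past the 28th, so '4th Tuesday' doesn't fit.
June 2022 ends with Tuesday June 28, 2022.
July 2022 ends with Tuesday July 26, 2022.
August 2022 ends with Tuesday August 30, 2022.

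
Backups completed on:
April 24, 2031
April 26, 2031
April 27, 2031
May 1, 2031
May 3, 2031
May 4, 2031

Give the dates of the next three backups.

May 8, 2031; May 10, 2031; May 11, 2031

The gap pattern 2, 1, 4, 2, 1 repeats every 3 events.
These are the Thursdays, Saturdays and Sundays of each week.
Next Thursday: May 8, 2031.
Next Saturday: May 10, 2031.
Next Sunday: May 11, 2031.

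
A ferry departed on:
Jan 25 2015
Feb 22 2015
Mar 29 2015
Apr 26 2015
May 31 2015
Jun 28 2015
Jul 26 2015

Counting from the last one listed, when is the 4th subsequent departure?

Every date is a Sunday; gaps 28, 35, 28, 35, 28, 28 days.
Each is the last Sunday of its month (at least one falls on the 29th or later, ruling out '4th Sunday').
Last Sunday of August 2015: Aug 30 2015.
Last Sunday of September 2015: Sep 27 2015.
October 2015 ends with Sunday Oct 25 2015.
Last Sunday of November 2015: Nov 29 2015.

Nov 29 2015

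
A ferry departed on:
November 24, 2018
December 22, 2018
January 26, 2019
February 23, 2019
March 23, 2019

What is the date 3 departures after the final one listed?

All dates are Saturdays, 28, 35, 28, 28 days apart.
Specifically, the 4th Saturday of each month.
4th Saturday of April 2019: April 27, 2019.
May 2019 — 4th Saturday is May 25, 2019.
4th Saturday of June 2019: June 22, 2019.

June 22, 2019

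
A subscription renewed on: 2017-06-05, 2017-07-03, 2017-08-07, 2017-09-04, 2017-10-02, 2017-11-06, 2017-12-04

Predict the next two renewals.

2018-01-01, 2018-02-05

Gaps: 28, 35, 28, 28, 35, 28 days — a mix of 28 and 35. Every date is a Monday.
Each is the 1st Monday of its month.
January 2018 — 1st Monday is 2018-01-01.
1st Monday of February 2018: 2018-02-05.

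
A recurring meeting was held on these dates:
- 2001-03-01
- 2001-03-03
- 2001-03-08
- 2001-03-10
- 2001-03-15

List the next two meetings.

Every event lands on a Thursday or Saturday (gaps cycle 2, 5, 2, 5).
So the schedule is: every Thursday and Saturday.
Next Saturday: 2001-03-17.
The following Thursday is 2001-03-22.

2001-03-17, 2001-03-22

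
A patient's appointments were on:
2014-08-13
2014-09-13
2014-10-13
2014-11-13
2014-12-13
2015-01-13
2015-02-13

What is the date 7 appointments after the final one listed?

2015-09-13

The day-of-month is always 13 (31, 30, 31, 30, 31, 31 days between events).
So this recurs on the 13th of each month.
March 2015: 2015-03-13.
April 2015: 2015-04-13.
Next: May 2015 → 2015-05-13.
Next: June 2015 → 2015-06-13.
July 2015: 2015-07-13.
Next: August 2015 → 2015-08-13.
September 2015: 2015-09-13.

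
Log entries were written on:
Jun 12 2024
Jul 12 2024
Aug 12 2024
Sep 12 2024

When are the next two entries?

The day-of-month is always 12 (30, 31, 31 days between events).
So this recurs on the 12th of each month.
Next: October 2024 → Oct 12 2024.
Next: November 2024 → Nov 12 2024.

Oct 12 2024, Nov 12 2024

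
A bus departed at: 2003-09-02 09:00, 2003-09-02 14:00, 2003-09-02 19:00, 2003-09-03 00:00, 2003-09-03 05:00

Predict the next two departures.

2003-09-03 10:00, 2003-09-03 15:00

The interval is a steady 5 hours (5, 5, 5, 5).
2003-09-03 05:00 + 5 h = 2003-09-03 10:00.
2003-09-03 10:00 + 5 h = 2003-09-03 15:00.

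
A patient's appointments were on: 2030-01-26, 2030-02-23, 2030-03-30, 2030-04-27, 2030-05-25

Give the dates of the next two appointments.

Every date is a Saturday; gaps 28, 35, 28, 28 days.
Each is the last Saturday of its month (at least one falls on the 29th or later, ruling out '4th Saturday').
June 2030 ends with Saturday 2030-06-29.
July 2030 ends with Saturday 2030-07-27.

2030-06-29, 2030-07-27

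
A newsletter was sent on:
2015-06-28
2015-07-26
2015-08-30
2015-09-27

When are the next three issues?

These are Sundays with 28, 35, 28-day gaps.
Each is the final Sunday of its month — 2015-08-30 is past the 28th, so '4th Sunday' doesn't fit.
Last Sunday of October 2015: 2015-10-25.
November 2015 ends with Sunday 2015-11-29.
Last Sunday of December 2015: 2015-12-27.

2015-10-25, 2015-11-29, 2015-12-27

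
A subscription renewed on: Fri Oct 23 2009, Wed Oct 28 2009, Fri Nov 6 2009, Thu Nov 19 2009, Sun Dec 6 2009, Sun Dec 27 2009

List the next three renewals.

Thu Jan 21 2010, Fri Feb 19 2010, Wed Mar 24 2010

Gaps: 5, 9, 13, 17, 21 days — each gap is 4 larger than the previous one.
Next gap: 25 days. Sun Dec 27 2009 + 25 days = Thu Jan 21 2010.
Next gap: 29 days. Thu Jan 21 2010 + 29 days = Fri Feb 19 2010.
Next gap: 33 days. Fri Feb 19 2010 + 33 days = Wed Mar 24 2010.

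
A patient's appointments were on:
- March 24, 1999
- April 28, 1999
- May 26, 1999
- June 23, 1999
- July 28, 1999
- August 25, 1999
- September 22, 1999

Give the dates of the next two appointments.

October 27, 1999; November 24, 1999

These are Wednesdays at 28- or 35-day spacing (35, 28, 28, 35, 28, 28).
The pattern: 4th Wednesday of the month.
October 1999 — 4th Wednesday is October 27, 1999.
November 1999 — 4th Wednesday is November 24, 1999.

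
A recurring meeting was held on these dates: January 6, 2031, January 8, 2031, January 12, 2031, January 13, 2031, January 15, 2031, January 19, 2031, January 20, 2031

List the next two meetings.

January 22, 2031; January 26, 2031

The gap pattern 2, 4, 1, 2, 4, 1 repeats every 3 events.
These are the Mondays, Wednesdays and Sundays of each week.
The following Wednesday is January 22, 2031.
Next Sunday: January 26, 2031.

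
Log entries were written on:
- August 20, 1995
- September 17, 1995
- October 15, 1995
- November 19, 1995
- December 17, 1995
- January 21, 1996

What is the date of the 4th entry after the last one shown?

All dates are Sundays, 28, 28, 35, 28, 35 days apart.
Specifically, the 3rd Sunday of each month.
3rd Sunday of February 1996: February 18, 1996.
3rd Sunday of March 1996: March 17, 1996.
April 1996 — 3rd Sunday is April 21, 1996.
May 1996 — 3rd Sunday is May 19, 1996.

May 19, 1996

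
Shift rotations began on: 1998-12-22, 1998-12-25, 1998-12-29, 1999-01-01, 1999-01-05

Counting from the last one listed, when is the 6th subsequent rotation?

The gap pattern 3, 4, 3, 4 repeats every 2 events.
These are the Tuesdays and Fridays of each week.
The following Friday is 1999-01-08.
Next Tuesday: 1999-01-12.
Next Friday: 1999-01-15.
The following Tuesday is 1999-01-19.
Next Friday: 1999-01-22.
Next Tuesday: 1999-01-26.

1999-01-26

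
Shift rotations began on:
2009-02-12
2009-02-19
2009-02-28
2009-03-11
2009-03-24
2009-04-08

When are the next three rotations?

Gaps: 7, 9, 11, 13, 15 days — each gap is 2 larger than the previous one.
Next gap: 17 days. 2009-04-08 + 17 days = 2009-04-25.
Next gap: 19 days. 2009-04-25 + 19 days = 2009-05-14.
Next gap: 21 days. 2009-05-14 + 21 days = 2009-06-04.

2009-04-25, 2009-05-14, 2009-06-04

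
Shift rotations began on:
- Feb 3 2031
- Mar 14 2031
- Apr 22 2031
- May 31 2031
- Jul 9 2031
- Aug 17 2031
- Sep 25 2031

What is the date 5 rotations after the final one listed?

Apr 7 2032

Gaps between consecutive events: 39, 39, 39, 39, 39, 39 days — a constant 39-day interval.
Sep 25 2031 + 39 days = Nov 3 2031.
Nov 3 2031 + 39 days = Dec 12 2031.
Dec 12 2031 + 39 days = Jan 20 2032.
Jan 20 2032 + 39 days = Feb 28 2032.
Feb 28 2032 + 39 days = Apr 7 2032.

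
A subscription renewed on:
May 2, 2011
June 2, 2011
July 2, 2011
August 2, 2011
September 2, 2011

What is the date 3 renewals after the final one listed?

December 2, 2011

Gaps: 31, 30, 31, 31 days — not constant. Every event is on the 2nd of the month.
Pattern: the 2nd of each month.
October 2011: October 2, 2011.
Next: November 2011 → November 2, 2011.
Next: December 2011 → December 2, 2011.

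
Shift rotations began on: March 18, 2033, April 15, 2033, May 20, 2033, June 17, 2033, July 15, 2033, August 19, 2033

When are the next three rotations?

September 16, 2033; October 21, 2033; November 18, 2033

All dates are Fridays, 28, 35, 28, 28, 35 days apart.
Specifically, the 3rd Friday of each month.
3rd Friday of September 2033: September 16, 2033.
3rd Friday of October 2033: October 21, 2033.
3rd Friday of November 2033: November 18, 2033.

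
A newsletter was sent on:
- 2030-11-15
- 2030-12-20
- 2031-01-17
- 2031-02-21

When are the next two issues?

These are Fridays at 28- or 35-day spacing (35, 28, 35).
The pattern: 3rd Friday of the month.
3rd Friday of March 2031: 2031-03-21.
April 2031 — 3rd Friday is 2031-04-18.

2031-03-21, 2031-04-18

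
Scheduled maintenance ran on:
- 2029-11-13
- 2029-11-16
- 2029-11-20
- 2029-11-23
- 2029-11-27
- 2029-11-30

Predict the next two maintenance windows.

2029-12-04, 2029-12-07

Every event lands on a Tuesday or Friday (gaps cycle 3, 4, 3, 4, 3).
So the schedule is: every Tuesday and Friday.
The following Tuesday is 2029-12-04.
Next Friday: 2029-12-07.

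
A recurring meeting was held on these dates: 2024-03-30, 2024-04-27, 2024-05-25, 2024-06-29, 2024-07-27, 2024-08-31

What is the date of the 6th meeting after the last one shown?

Every date is a Saturday; gaps 28, 28, 35, 28, 35 days.
Each is the last Saturday of its month (at least one falls on the 29th or later, ruling out '4th Saturday').
Last Saturday of September 2024: 2024-09-28.
Last Saturday of October 2024: 2024-10-26.
November 2024 ends with Saturday 2024-11-30.
Last Saturday of December 2024: 2024-12-28.
January 2025 ends with Saturday 2025-01-25.
February 2025 ends with Saturday 2025-02-22.

2025-02-22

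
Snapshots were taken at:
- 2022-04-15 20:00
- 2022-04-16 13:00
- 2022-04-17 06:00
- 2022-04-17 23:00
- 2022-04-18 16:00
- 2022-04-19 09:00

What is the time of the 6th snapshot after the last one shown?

2022-04-23 15:00

Spacing: 17, 17, 17, 17, 17 h — constant 17 h.
2022-04-19 09:00 + 17 h = 2022-04-20 02:00.
2022-04-20 02:00 + 17 h = 2022-04-20 19:00.
2022-04-20 19:00 + 17 h = 2022-04-21 12:00.
2022-04-21 12:00 + 17 h = 2022-04-22 05:00.
2022-04-22 05:00 + 17 h = 2022-04-22 22:00.
2022-04-22 22:00 + 17 h = 2022-04-23 15:00.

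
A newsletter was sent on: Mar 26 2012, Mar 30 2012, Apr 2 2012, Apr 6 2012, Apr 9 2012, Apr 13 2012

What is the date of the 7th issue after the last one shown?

Gaps: 4, 3, 4, 3, 4 days — not constant, but cyclic with period 2.
The events fall on every Monday and Friday.
Next Monday: Apr 16 2012.
The following Friday is Apr 20 2012.
Next Monday: Apr 23 2012.
Next Friday: Apr 27 2012.
Next Monday: Apr 30 2012.
The following Friday is May 4 2012.
The following Monday is May 7 2012.

May 7 2012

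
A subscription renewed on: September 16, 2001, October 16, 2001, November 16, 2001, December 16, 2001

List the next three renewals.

January 16, 2002; February 16, 2002; March 16, 2002

Each date is the 16th; the gaps (30, 31, 30) track the month lengths.
The rule is the 16th of each month.
January 2002: January 16, 2002.
February 2002: February 16, 2002.
Next: March 2002 → March 16, 2002.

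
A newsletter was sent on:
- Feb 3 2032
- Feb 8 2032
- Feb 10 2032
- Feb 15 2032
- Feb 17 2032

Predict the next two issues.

Feb 22 2032, Feb 24 2032

Gaps: 5, 2, 5, 2 days — not constant, but cyclic with period 2.
The events fall on every Tuesday and Sunday.
The following Sunday is Feb 22 2032.
The following Tuesday is Feb 24 2032.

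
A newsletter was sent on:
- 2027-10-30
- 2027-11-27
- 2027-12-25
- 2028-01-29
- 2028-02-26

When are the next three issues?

2028-03-25, 2028-04-29, 2028-05-27

These are Saturdays with 28, 28, 35, 28-day gaps.
Each is the final Saturday of its month — 2027-10-30 is past the 28th, so '4th Saturday' doesn't fit.
March 2028 ends with Saturday 2028-03-25.
Last Saturday of April 2028: 2028-04-29.
May 2028 ends with Saturday 2028-05-27.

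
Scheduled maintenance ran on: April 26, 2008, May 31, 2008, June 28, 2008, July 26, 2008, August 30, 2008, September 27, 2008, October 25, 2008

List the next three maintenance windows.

These are Saturdays with 35, 28, 28, 35, 28, 28-day gaps.
Each is the final Saturday of its month — May 31, 2008 is past the 28th, so '4th Saturday' doesn't fit.
November 2008 ends with Saturday November 29, 2008.
December 2008 ends with Saturday December 27, 2008.
Last Saturday of January 2009: January 31, 2009.

November 29, 2008; December 27, 2008; January 31, 2009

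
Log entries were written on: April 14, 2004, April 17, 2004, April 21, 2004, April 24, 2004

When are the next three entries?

Gaps: 3, 4, 3 days — not constant, but cyclic with period 2.
The events fall on every Wednesday and Saturday.
Next Wednesday: April 28, 2004.
The following Saturday is May 1, 2004.
The following Wednesday is May 5, 2004.

April 28, 2004; May 1, 2004; May 5, 2004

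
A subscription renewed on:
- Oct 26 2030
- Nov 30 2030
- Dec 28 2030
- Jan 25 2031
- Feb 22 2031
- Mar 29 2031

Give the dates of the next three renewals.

These are Saturdays with 35, 28, 28, 28, 35-day gaps.
Each is the final Saturday of its month — Nov 30 2030 is past the 28th, so '4th Saturday' doesn't fit.
Last Saturday of April 2031: Apr 26 2031.
May 2031 ends with Saturday May 31 2031.
June 2031 ends with Saturday Jun 28 2031.

Apr 26 2031, May 31 2031, Jun 28 2031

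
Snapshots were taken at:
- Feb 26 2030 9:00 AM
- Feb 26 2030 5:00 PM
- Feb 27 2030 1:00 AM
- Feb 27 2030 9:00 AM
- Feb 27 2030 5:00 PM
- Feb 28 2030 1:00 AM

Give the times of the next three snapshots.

Feb 28 2030 9:00 AM, Feb 28 2030 5:00 PM, Mar 1 2030 1:00 AM

Spacing: 8, 8, 8, 8, 8 h — constant 8 h.
Feb 28 2030 1:00 AM + 8 h = Feb 28 2030 9:00 AM.
Feb 28 2030 9:00 AM + 8 h = Feb 28 2030 5:00 PM.
Feb 28 2030 5:00 PM + 8 h = Mar 1 2030 1:00 AM.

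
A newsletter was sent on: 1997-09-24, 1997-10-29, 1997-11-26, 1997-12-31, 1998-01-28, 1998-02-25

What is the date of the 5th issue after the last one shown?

1998-07-29

Every date is a Wednesday; gaps 35, 28, 35, 28, 28 days.
Each is the last Wednesday of its month (at least one falls on the 29th or later, ruling out '4th Wednesday').
March 1998 ends with Wednesday 1998-03-25.
Last Wednesday of April 1998: 1998-04-29.
May 1998 ends with Wednesday 1998-05-27.
June 1998 ends with Wednesday 1998-06-24.
July 1998 ends with Wednesday 1998-07-29.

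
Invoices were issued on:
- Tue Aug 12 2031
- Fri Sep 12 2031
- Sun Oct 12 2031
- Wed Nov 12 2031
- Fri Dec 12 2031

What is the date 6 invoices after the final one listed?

Sat Jun 12 2032

The day-of-month is always 12 (31, 30, 31, 30 days between events).
So this recurs on the 12th of each month.
January 2032: Mon Jan 12 2032.
February 2032: Thu Feb 12 2032.
Next: March 2032 → Fri Mar 12 2032.
Next: April 2032 → Mon Apr 12 2032.
May 2032: Wed May 12 2032.
Next: June 2032 → Sat Jun 12 2032.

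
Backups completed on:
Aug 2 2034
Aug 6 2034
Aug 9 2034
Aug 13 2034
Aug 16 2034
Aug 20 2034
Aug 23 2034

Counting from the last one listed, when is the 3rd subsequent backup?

Sep 3 2034

Gaps: 4, 3, 4, 3, 4, 3 days — not constant, but cyclic with period 2.
The events fall on every Wednesday and Sunday.
Next Sunday: Aug 27 2034.
Next Wednesday: Aug 30 2034.
Next Sunday: Sep 3 2034.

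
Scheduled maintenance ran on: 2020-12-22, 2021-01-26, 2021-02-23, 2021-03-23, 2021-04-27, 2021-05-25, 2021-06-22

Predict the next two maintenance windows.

All dates are Tuesdays, 35, 28, 28, 35, 28, 28 days apart.
Specifically, the 4th Tuesday of each month.
July 2021 — 4th Tuesday is 2021-07-27.
August 2021 — 4th Tuesday is 2021-08-24.

2021-07-27, 2021-08-24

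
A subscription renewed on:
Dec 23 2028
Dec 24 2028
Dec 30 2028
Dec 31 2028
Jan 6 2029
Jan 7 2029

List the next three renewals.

Jan 13 2029, Jan 14 2029, Jan 20 2029

Gaps: 1, 6, 1, 6, 1 days — not constant, but cyclic with period 2.
The events fall on every Saturday and Sunday.
Next Saturday: Jan 13 2029.
The following Sunday is Jan 14 2029.
Next Saturday: Jan 20 2029.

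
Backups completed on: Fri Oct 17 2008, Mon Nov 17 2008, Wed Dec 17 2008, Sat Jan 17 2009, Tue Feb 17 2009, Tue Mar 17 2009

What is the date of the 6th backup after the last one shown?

Thu Sep 17 2009

The day-of-month is always 17 (31, 30, 31, 31, 28 days between events).
So this recurs on the 17th of each month.
April 2009: Fri Apr 17 2009.
May 2009: Sun May 17 2009.
June 2009: Wed Jun 17 2009.
Next: July 2009 → Fri Jul 17 2009.
Next: August 2009 → Mon Aug 17 2009.
Next: September 2009 → Thu Sep 17 2009.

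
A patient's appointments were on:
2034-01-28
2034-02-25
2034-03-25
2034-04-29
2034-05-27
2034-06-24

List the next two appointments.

Every date is a Saturday; gaps 28, 28, 35, 28, 28 days.
Each is the last Saturday of its month (at least one falls on the 29th or later, ruling out '4th Saturday').
July 2034 ends with Saturday 2034-07-29.
August 2034 ends with Saturday 2034-08-26.

2034-07-29, 2034-08-26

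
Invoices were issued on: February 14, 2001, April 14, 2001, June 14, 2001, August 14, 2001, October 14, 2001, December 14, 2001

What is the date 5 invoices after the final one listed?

Each date is the 14th; the gaps (59, 61, 61, 61, 61) track the month lengths.
The rule is the 14th of every 2 months.
Next: February 2002 → February 14, 2002.
April 2002: April 14, 2002.
June 2002: June 14, 2002.
August 2002: August 14, 2002.
Next: October 2002 → October 14, 2002.

October 14, 2002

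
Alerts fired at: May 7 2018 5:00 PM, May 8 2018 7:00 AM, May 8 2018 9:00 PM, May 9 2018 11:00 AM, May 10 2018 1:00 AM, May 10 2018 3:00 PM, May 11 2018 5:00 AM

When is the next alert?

Spacing: 14, 14, 14, 14, 14, 14 h — constant 14 h.
May 11 2018 5:00 AM + 14 h = May 11 2018 7:00 PM.

May 11 2018 7:00 PM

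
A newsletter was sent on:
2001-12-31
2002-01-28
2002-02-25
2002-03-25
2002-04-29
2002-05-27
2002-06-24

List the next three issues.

2002-07-29, 2002-08-26, 2002-09-30

Every date is a Monday; gaps 28, 28, 28, 35, 28, 28 days.
Each is the last Monday of its month (at least one falls on the 29th or later, ruling out '4th Monday').
July 2002 ends with Monday 2002-07-29.
Last Monday of August 2002: 2002-08-26.
Last Monday of September 2002: 2002-09-30.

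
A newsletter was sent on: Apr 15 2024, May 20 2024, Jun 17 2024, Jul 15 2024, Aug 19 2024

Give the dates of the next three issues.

These are Mondays at 28- or 35-day spacing (35, 28, 28, 35).
The pattern: 3rd Monday of the month.
3rd Monday of September 2024: Sep 16 2024.
3rd Monday of October 2024: Oct 21 2024.
3rd Monday of November 2024: Nov 18 2024.

Sep 16 2024, Oct 21 2024, Nov 18 2024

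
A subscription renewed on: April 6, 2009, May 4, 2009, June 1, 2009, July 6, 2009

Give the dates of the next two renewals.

Gaps: 28, 28, 35 days — a mix of 28 and 35. Every date is a Monday.
Each is the 1st Monday of its month.
August 2009 — 1st Monday is August 3, 2009.
September 2009 — 1st Monday is September 7, 2009.

August 3, 2009; September 7, 2009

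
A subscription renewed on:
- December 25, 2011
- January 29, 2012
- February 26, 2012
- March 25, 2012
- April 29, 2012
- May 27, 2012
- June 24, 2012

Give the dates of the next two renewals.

Every date is a Sunday; gaps 35, 28, 28, 35, 28, 28 days.
Each is the last Sunday of its month (at least one falls on the 29th or later, ruling out '4th Sunday').
July 2012 ends with Sunday July 29, 2012.
Last Sunday of August 2012: August 26, 2012.

July 29, 2012; August 26, 2012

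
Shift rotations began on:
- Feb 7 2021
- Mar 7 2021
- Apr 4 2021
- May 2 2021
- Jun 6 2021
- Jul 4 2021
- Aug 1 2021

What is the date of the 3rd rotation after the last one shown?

Gaps: 28, 28, 28, 35, 28, 28 days — a mix of 28 and 35. Every date is a Sunday.
Each is the 1st Sunday of its month.
September 2021 — 1st Sunday is Sep 5 2021.
1st Sunday of October 2021: Oct 3 2021.
November 2021 — 1st Sunday is Nov 7 2021.

Nov 7 2021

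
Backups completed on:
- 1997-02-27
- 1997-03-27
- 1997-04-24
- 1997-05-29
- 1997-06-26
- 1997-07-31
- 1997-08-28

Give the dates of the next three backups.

All Thursdays; the gaps (28, 28, 35, 28, 35, 28) vary with month length.
This is the last Thursday of each month.
Last Thursday of September 1997: 1997-09-25.
Last Thursday of October 1997: 1997-10-30.
November 1997 ends with Thursday 1997-11-27.

1997-09-25, 1997-10-30, 1997-11-27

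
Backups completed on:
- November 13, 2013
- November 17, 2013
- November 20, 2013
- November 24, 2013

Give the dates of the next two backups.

November 27, 2013; December 1, 2013

Every event lands on a Wednesday or Sunday (gaps cycle 4, 3, 4).
So the schedule is: every Wednesday and Sunday.
Next Wednesday: November 27, 2013.
Next Sunday: December 1, 2013.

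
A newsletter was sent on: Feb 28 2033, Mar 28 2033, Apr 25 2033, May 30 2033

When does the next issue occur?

Jun 27 2033

Every date is a Monday; gaps 28, 28, 35 days.
Each is the last Monday of its month (at least one falls on the 29th or later, ruling out '4th Monday').
Last Monday of June 2033: Jun 27 2033.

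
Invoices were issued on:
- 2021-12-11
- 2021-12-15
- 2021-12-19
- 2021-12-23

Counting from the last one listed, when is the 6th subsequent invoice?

2022-01-16

Every event comes 4 days after the last (4, 4, 4).
2021-12-23 + 4 days = 2021-12-27.
2021-12-27 + 4 days = 2021-12-31.
2021-12-31 + 4 days = 2022-01-04.
2022-01-04 + 4 days = 2022-01-08.
2022-01-08 + 4 days = 2022-01-12.
2022-01-12 + 4 days = 2022-01-16.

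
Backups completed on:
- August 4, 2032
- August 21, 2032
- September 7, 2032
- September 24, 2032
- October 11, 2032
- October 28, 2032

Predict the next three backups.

November 14, 2032; December 1, 2032; December 18, 2032

Gaps between consecutive events: 17, 17, 17, 17, 17 days — a constant 17-day interval.
October 28, 2032 + 17 days = November 14, 2032.
November 14, 2032 + 17 days = December 1, 2032.
December 1, 2032 + 17 days = December 18, 2032.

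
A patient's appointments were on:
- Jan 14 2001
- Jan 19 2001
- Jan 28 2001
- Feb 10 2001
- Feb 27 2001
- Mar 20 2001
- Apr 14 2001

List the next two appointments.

Intervals are 5, 9, 13, 17, 21, 25 days — an arithmetic progression with common difference 4.
Next gap: 29 days. Apr 14 2001 + 29 days = May 13 2001.
Next gap: 33 days. May 13 2001 + 33 days = Jun 15 2001.

May 13 2001, Jun 15 2001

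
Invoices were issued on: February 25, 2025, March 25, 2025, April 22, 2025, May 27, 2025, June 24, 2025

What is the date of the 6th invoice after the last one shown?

Gaps: 28, 28, 35, 28 days — a mix of 28 and 35. Every date is a Tuesday.
Each is the 4th Tuesday of its month.
July 2025 — 4th Tuesday is July 22, 2025.
August 2025 — 4th Tuesday is August 26, 2025.
4th Tuesday of September 2025: September 23, 2025.
4th Tuesday of October 2025: October 28, 2025.
4th Tuesday of November 2025: November 25, 2025.
December 2025 — 4th Tuesday is December 23, 2025.

December 23, 2025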